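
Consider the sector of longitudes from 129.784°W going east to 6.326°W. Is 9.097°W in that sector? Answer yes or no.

Yes

Band width going east from -129.784° to -6.326°: ((-6.326 − -129.784) mod 360) = 123.458°.
Offset of -9.097° east of the west edge: ((-9.097 − -129.784) mod 360) = 120.687°.
120.687° ≤ 123.458° ⇒ inside.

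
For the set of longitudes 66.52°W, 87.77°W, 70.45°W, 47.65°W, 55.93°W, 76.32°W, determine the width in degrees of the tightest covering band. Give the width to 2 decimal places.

Sort the longitudes: -87.77°, -76.32°, -70.45°, -66.52°, -55.93°, -47.65°.
Eastward gaps between consecutive values (wrapping around): 11.45°, 5.87°, 3.93°, 10.59°, 8.28°, 319.88°.
Largest gap = 319.88° ⇒ minimal covering band is its complement: 360° − 319.88° = 40.12°.
Band runs from -87.77° eastward to -47.65°.

40.12°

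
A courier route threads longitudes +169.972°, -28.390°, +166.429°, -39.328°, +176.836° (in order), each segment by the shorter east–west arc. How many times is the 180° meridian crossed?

4

Leg 1: +169.972° → -28.390°, shortest Δλ = 161.638° (east) — crosses 180°.
Leg 2: -28.390° → +166.429°, shortest Δλ = -165.181° (west) — crosses 180°.
Leg 3: +166.429° → -39.328°, shortest Δλ = 154.243° (east) — crosses 180°.
Leg 4: -39.328° → +176.836°, shortest Δλ = -143.836° (west) — crosses 180°.
Total crossings: 4.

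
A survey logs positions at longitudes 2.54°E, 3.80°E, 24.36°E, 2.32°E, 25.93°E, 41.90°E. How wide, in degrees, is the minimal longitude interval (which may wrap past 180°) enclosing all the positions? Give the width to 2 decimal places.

Sort the longitudes: +2.32°, +2.54°, +3.80°, +24.36°, +25.93°, +41.90°.
Eastward gaps between consecutive values (wrapping around): 0.22°, 1.26°, 20.56°, 1.57°, 15.97°, 320.42°.
Largest gap = 320.42° ⇒ minimal covering band is its complement: 360° − 320.42° = 39.58°.
Band runs from +2.32° eastward to +41.90°.

39.58°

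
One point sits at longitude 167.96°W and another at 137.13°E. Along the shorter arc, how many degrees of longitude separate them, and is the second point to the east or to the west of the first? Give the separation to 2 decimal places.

54.91° west

Raw difference: 137.13 − -167.96 = 305.09°.
Normalise into (−180°, 180°]: 305.09° − 360° = -54.91°.
Negative ⇒ the second point lies to the west; separation 54.91°.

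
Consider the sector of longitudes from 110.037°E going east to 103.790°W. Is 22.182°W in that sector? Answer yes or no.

No

Band width going east from +110.037° to -103.790°: ((-103.790 − 110.037) mod 360) = 146.173°.
Offset of -22.182° east of the west edge: ((-22.182 − 110.037) mod 360) = 227.781°.
227.781° > 146.173° ⇒ outside.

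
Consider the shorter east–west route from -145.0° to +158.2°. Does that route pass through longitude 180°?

Yes

Naïve |158.2 − -145.0| = 303.2° > 180°, so the shorter arc goes the other way round — across 180°.
Signed shortest Δλ = ((158.2 − -145.0 + 180) mod 360) − 180 = -56.8°.
Going west by 56.8° from -145.0° passes through 180° before reaching +158.2°.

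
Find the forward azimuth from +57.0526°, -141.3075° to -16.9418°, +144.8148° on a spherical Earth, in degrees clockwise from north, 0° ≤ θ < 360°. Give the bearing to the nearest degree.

Δλ = 144.8148 − -141.3075 = 286.1223°; wrapped into (−180°, 180°]: -73.8777°.
θ = atan2( sin Δλ · cos φ₂ , cos φ₁ · sin φ₂ − sin φ₁ · cos φ₂ · cos Δλ )
  = atan2(-0.91898, -0.38140) = -112.540° → normalised to [0°, 360°): 247.460°.

247°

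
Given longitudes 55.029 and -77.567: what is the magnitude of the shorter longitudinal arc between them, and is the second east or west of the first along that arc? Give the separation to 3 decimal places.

132.596° west

Raw difference: -77.567 − 55.029 = -132.596°.
Normalise into (−180°, 180°]: -132.596° stays -132.596°.
Negative ⇒ the second point lies to the west; separation 132.596°.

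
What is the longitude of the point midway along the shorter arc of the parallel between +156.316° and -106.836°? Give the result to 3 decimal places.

-155.260°

Signed shortest Δλ from +156.316° to -106.836° is +96.848°.
Midpoint longitude = +156.316° + (+96.848°)/2 = +156.316° + 48.424° = +204.740°.
Normalise into (−180°, 180°]: -155.260°.
(The naïve average (+156.316 + -106.836)/2 = 24.74° is on the wrong side of the globe.)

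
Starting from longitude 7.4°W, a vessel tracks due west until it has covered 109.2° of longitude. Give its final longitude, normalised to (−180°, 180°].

Start at -7.4°; shift −109.2° → -116.6°.
-116.6° already lies in (−180°, 180°].

116.6°W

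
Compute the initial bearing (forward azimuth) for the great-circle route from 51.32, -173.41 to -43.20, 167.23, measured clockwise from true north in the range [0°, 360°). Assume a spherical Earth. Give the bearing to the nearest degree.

194°

Δλ = 167.23 − -173.41 = 340.64°; wrapped into (−180°, 180°]: -19.36°.
θ = atan2( sin Δλ · cos φ₂ , cos φ₁ · sin φ₂ − sin φ₁ · cos φ₂ · cos Δλ )
  = atan2(-0.24165, -0.96471) = -165.937° → normalised to [0°, 360°): 194.063°.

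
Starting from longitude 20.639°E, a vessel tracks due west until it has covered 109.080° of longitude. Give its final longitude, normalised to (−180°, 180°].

Start at +20.639°; shift −109.080° → -88.441°.
-88.441° already lies in (−180°, 180°].

88.441°W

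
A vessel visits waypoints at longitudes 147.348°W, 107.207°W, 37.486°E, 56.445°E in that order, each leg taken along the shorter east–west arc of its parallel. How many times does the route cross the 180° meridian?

Leg 1: -147.348° → -107.207°, shortest Δλ = 40.141° (east) — does not cross 180°.
Leg 2: -107.207° → +37.486°, shortest Δλ = 144.693° (east) — does not cross 180°.
Leg 3: +37.486° → +56.445°, shortest Δλ = 18.959° (east) — does not cross 180°.
Total crossings: 0.

0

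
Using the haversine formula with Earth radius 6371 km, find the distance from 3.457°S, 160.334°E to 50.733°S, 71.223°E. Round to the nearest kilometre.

9647 km

Δλ = 71.223 − 160.334 = -89.111°.
Δφ = -50.733 − -3.457 = -47.276°.
a = sin²(Δφ/2) + cos φ₁ · cos φ₂ · sin²(Δλ/2) = 0.471757.
c = 2·atan2(√a, √(1−a)) = 1.51428 rad → d = 6371·c ≈ 9647.48 km.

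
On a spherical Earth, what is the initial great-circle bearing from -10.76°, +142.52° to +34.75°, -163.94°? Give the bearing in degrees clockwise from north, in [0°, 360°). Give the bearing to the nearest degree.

45°

Δλ = -163.94 − 142.52 = -306.46°; wrapped into (−180°, 180°]: 53.54°.
θ = atan2( sin Δλ · cos φ₂ , cos φ₁ · sin φ₂ − sin φ₁ · cos φ₂ · cos Δλ )
  = atan2(0.66083, 0.65113) = 45.423° → normalised to [0°, 360°): 45.423°.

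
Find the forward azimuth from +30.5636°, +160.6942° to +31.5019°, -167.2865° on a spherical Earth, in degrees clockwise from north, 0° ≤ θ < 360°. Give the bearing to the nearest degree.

Δλ = -167.2865 − 160.6942 = -327.9807°; wrapped into (−180°, 180°]: 32.0193°.
θ = atan2( sin Δλ · cos φ₂ , cos φ₁ · sin φ₂ − sin φ₁ · cos φ₂ · cos Δλ )
  = atan2(0.45206, 0.08233) = 79.678° → normalised to [0°, 360°): 79.678°.

80°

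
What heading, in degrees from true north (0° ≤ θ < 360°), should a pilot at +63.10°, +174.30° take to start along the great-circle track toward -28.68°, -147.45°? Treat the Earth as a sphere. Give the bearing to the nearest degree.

147°

Δλ = -147.45 − 174.30 = -321.75°; wrapped into (−180°, 180°]: 38.25°.
θ = atan2( sin Δλ · cos φ₂ , cos φ₁ · sin φ₂ − sin φ₁ · cos φ₂ · cos Δλ )
  = atan2(0.54314, -0.83155) = 146.849° → normalised to [0°, 360°): 146.849°.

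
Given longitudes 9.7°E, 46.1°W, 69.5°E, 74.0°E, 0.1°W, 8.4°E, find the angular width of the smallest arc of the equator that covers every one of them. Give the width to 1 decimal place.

120.1°

Sort the longitudes: -46.1°, -0.1°, +8.4°, +9.7°, +69.5°, +74.0°.
Eastward gaps between consecutive values (wrapping around): 46.0°, 8.5°, 1.3°, 59.8°, 4.5°, 239.9°.
Largest gap = 239.9° ⇒ minimal covering band is its complement: 360° − 239.9° = 120.1°.
Band runs from -46.1° eastward to +74.0°.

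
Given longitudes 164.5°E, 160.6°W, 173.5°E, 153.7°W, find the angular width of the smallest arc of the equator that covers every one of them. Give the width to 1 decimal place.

41.8°

Sort the longitudes: -160.6°, -153.7°, +164.5°, +173.5°.
Eastward gaps between consecutive values (wrapping around): 6.9°, 318.2°, 9.0°, 25.9°.
Largest gap = 318.2° ⇒ minimal covering band is its complement: 360° − 318.2° = 41.8°.
Band runs from +164.5° eastward to -153.7°, crossing the antimeridian.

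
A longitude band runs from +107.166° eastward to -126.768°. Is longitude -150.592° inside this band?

Band width going east from +107.166° to -126.768°: ((-126.768 − 107.166) mod 360) = 126.066°.
Offset of -150.592° east of the west edge: ((-150.592 − 107.166) mod 360) = 102.242°.
102.242° ≤ 126.066° ⇒ inside.

Yes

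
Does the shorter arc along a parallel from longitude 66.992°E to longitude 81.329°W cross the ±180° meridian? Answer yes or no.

No

Signed shortest Δλ = ((-81.329 − 66.992 + 180) mod 360) − 180 = -148.321°.
Going west by 148.321° from +66.992° reaches -81.329° without touching 180°.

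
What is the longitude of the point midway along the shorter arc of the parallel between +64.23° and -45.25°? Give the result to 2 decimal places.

Signed shortest Δλ from +64.23° to -45.25° is -109.48°.
Midpoint longitude = +64.23° + (-109.48°)/2 = +64.23° − 54.74° = +9.49°.

+9.49°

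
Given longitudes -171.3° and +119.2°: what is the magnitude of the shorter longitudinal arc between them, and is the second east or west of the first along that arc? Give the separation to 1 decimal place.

Raw difference: 119.2 − -171.3 = 290.5°.
Normalise into (−180°, 180°]: 290.5° − 360° = -69.5°.
Negative ⇒ the second point lies to the west; separation 69.5°.

69.5° west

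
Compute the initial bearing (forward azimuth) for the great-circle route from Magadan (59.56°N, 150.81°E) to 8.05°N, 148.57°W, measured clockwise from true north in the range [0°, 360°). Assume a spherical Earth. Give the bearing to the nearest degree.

Δλ = -148.57 − 150.81 = -299.38°; wrapped into (−180°, 180°]: 60.62°.
θ = atan2( sin Δλ · cos φ₂ , cos φ₁ · sin φ₂ − sin φ₁ · cos φ₂ · cos Δλ )
  = atan2(0.86280, -0.34786) = 111.958° → normalised to [0°, 360°): 111.958°.

112°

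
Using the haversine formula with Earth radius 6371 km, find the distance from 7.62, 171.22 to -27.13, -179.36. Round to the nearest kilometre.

3995 km

Δλ = -179.36 − 171.22 = -350.58°; wrapped into (−180°, 180°]: 9.42°.
Δφ = -27.13 − 7.62 = -34.75°.
a = sin²(Δφ/2) + cos φ₁ · cos φ₂ · sin²(Δλ/2) = 0.095124.
c = 2·atan2(√a, √(1−a)) = 0.62707 rad → d = 6371·c ≈ 3995.05 km.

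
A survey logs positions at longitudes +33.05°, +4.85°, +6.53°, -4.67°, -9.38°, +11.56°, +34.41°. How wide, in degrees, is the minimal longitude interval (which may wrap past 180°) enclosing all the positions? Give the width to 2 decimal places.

Sort the longitudes: -9.38°, -4.67°, +4.85°, +6.53°, +11.56°, +33.05°, +34.41°.
Eastward gaps between consecutive values (wrapping around): 4.71°, 9.52°, 1.68°, 5.03°, 21.49°, 1.36°, 316.21°.
Largest gap = 316.21° ⇒ minimal covering band is its complement: 360° − 316.21° = 43.79°.
Band runs from -9.38° eastward to +34.41°.

43.79°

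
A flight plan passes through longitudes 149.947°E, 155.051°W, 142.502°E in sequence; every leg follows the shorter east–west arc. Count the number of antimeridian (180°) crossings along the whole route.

Leg 1: +149.947° → -155.051°, shortest Δλ = 55.002° (east) — crosses 180°.
Leg 2: -155.051° → +142.502°, shortest Δλ = -62.447° (west) — crosses 180°.
Total crossings: 2.

2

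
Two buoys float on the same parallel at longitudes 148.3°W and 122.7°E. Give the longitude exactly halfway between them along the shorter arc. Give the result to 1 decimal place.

167.2°E

Signed shortest Δλ from -148.3° to +122.7° is -89.0°.
Midpoint longitude = -148.3° + (-89.0°)/2 = -148.3° − 44.5° = -192.8°.
Normalise into (−180°, 180°]: +167.2°.
(The naïve average (-148.3 + +122.7)/2 = -12.8° is on the wrong side of the globe.)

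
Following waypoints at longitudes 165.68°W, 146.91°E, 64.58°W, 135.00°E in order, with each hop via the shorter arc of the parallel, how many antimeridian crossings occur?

3

Leg 1: -165.68° → +146.91°, shortest Δλ = -47.41° (west) — crosses 180°.
Leg 2: +146.91° → -64.58°, shortest Δλ = 148.51° (east) — crosses 180°.
Leg 3: -64.58° → +135.00°, shortest Δλ = -160.42° (west) — crosses 180°.
Total crossings: 3.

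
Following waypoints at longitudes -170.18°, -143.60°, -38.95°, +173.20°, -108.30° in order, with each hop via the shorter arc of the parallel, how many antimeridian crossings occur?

Leg 1: -170.18° → -143.60°, shortest Δλ = 26.58° (east) — does not cross 180°.
Leg 2: -143.60° → -38.95°, shortest Δλ = 104.65° (east) — does not cross 180°.
Leg 3: -38.95° → +173.20°, shortest Δλ = -147.85° (west) — crosses 180°.
Leg 4: +173.20° → -108.30°, shortest Δλ = 78.5° (east) — crosses 180°.
Total crossings: 2.

2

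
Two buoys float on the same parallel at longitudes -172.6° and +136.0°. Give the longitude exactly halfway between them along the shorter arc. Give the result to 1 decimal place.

Signed shortest Δλ from -172.6° to +136.0° is -51.4°.
Midpoint longitude = -172.6° + (-51.4°)/2 = -172.6° − 25.7° = -198.3°.
Normalise into (−180°, 180°]: +161.7°.
(The naïve average (-172.6 + +136.0)/2 = -18.3° is on the wrong side of the globe.)

+161.7°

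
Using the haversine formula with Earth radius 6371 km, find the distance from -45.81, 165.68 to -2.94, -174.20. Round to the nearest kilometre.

Δλ = -174.20 − 165.68 = -339.88°; wrapped into (−180°, 180°]: 20.12°.
Δφ = -2.94 − -45.81 = 42.87°.
a = sin²(Δφ/2) + cos φ₁ · cos φ₂ · sin²(Δλ/2) = 0.154791.
c = 2·atan2(√a, √(1−a)) = 0.80873 rad → d = 6371·c ≈ 5152.42 km.

5152 km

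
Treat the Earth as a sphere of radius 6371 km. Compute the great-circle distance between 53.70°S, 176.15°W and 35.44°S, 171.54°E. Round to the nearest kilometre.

Δλ = 171.54 − -176.15 = 347.69°; wrapped into (−180°, 180°]: -12.31°.
Δφ = -35.44 − -53.70 = 18.26°.
a = sin²(Δφ/2) + cos φ₁ · cos φ₂ · sin²(Δλ/2) = 0.030723.
c = 2·atan2(√a, √(1−a)) = 0.35238 rad → d = 6371·c ≈ 2244.99 km.

2245 km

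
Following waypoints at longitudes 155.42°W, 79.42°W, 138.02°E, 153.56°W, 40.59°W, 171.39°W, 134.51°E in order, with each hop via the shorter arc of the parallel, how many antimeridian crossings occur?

Leg 1: -155.42° → -79.42°, shortest Δλ = 76.0° (east) — does not cross 180°.
Leg 2: -79.42° → +138.02°, shortest Δλ = -142.56° (west) — crosses 180°.
Leg 3: +138.02° → -153.56°, shortest Δλ = 68.42° (east) — crosses 180°.
Leg 4: -153.56° → -40.59°, shortest Δλ = 112.97° (east) — does not cross 180°.
Leg 5: -40.59° → -171.39°, shortest Δλ = -130.8° (west) — does not cross 180°.
Leg 6: -171.39° → +134.51°, shortest Δλ = -54.1° (west) — crosses 180°.
Total crossings: 3.

3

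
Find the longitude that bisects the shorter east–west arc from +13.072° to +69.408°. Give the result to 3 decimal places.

+41.240°

Signed shortest Δλ from +13.072° to +69.408° is +56.336°.
Midpoint longitude = +13.072° + (+56.336°)/2 = +13.072° + 28.168° = +41.240°.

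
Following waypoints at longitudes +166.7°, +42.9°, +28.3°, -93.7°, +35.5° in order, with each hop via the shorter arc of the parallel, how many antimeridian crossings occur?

0

Leg 1: +166.7° → +42.9°, shortest Δλ = -123.8° (west) — does not cross 180°.
Leg 2: +42.9° → +28.3°, shortest Δλ = -14.6° (west) — does not cross 180°.
Leg 3: +28.3° → -93.7°, shortest Δλ = -122.0° (west) — does not cross 180°.
Leg 4: -93.7° → +35.5°, shortest Δλ = 129.2° (east) — does not cross 180°.
Total crossings: 0.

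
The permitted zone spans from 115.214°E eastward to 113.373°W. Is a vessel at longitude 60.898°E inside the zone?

No

Band width going east from +115.214° to -113.373°: ((-113.373 − 115.214) mod 360) = 131.413°.
Offset of +60.898° east of the west edge: ((60.898 − 115.214) mod 360) = 305.684°.
305.684° > 131.413° ⇒ outside.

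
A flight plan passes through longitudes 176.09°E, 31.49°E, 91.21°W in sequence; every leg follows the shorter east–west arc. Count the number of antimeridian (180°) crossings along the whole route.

Leg 1: +176.09° → +31.49°, shortest Δλ = -144.6° (west) — does not cross 180°.
Leg 2: +31.49° → -91.21°, shortest Δλ = -122.7° (west) — does not cross 180°.
Total crossings: 0.

0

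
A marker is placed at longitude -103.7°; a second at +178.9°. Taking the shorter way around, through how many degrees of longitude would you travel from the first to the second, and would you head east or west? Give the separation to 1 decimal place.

Raw difference: 178.9 − -103.7 = 282.6°.
Normalise into (−180°, 180°]: 282.6° − 360° = -77.4°.
Negative ⇒ the second point lies to the west; separation 77.4°.

77.4° west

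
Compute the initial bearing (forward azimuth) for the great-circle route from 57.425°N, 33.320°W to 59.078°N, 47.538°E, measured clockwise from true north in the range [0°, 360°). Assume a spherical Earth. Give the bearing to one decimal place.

52.2°

Δλ = 47.538 − -33.320 = 80.858°.
θ = atan2( sin Δλ · cos φ₂ , cos φ₁ · sin φ₂ − sin φ₁ · cos φ₂ · cos Δλ )
  = atan2(0.50734, 0.39308) = 52.232° → normalised to [0°, 360°): 52.232°.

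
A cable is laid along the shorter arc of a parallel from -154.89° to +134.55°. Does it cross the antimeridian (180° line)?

Naïve |134.55 − -154.89| = 289.44° > 180°, so the shorter arc goes the other way round — across 180°.
Signed shortest Δλ = ((134.55 − -154.89 + 180) mod 360) − 180 = -70.56°.
Going west by 70.56° from -154.89° passes through 180° before reaching +134.55°.

Yes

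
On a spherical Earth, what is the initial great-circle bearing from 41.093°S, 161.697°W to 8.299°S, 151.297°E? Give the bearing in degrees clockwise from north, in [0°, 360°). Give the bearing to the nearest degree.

Δλ = 151.297 − -161.697 = 312.994°; wrapped into (−180°, 180°]: -47.006°.
θ = atan2( sin Δλ · cos φ₂ , cos φ₁ · sin φ₂ − sin φ₁ · cos φ₂ · cos Δλ )
  = atan2(-0.72377, 0.33474) = -65.179° → normalised to [0°, 360°): 294.821°.

295°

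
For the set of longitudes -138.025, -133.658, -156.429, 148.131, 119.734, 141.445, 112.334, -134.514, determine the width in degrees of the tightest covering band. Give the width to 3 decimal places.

114.008°

Sort the longitudes: -156.429°, -138.025°, -134.514°, -133.658°, +112.334°, +119.734°, +141.445°, +148.131°.
Eastward gaps between consecutive values (wrapping around): 18.404°, 3.511°, 0.856°, 245.992°, 7.400°, 21.711°, 6.686°, 55.440°.
Largest gap = 245.992° ⇒ minimal covering band is its complement: 360° − 245.992° = 114.008°.
Band runs from +112.334° eastward to -133.658°, crossing the antimeridian.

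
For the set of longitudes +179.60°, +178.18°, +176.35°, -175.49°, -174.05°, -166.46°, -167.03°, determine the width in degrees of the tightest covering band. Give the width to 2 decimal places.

17.19°

Sort the longitudes: -175.49°, -174.05°, -167.03°, -166.46°, +176.35°, +178.18°, +179.60°.
Eastward gaps between consecutive values (wrapping around): 1.44°, 7.02°, 0.57°, 342.81°, 1.83°, 1.42°, 4.91°.
Largest gap = 342.81° ⇒ minimal covering band is its complement: 360° − 342.81° = 17.19°.
Band runs from +176.35° eastward to -166.46°, crossing the antimeridian.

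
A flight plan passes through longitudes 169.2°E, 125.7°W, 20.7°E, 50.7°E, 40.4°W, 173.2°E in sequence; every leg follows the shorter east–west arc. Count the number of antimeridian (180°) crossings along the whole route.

2

Leg 1: +169.2° → -125.7°, shortest Δλ = 65.1° (east) — crosses 180°.
Leg 2: -125.7° → +20.7°, shortest Δλ = 146.4° (east) — does not cross 180°.
Leg 3: +20.7° → +50.7°, shortest Δλ = 30.0° (east) — does not cross 180°.
Leg 4: +50.7° → -40.4°, shortest Δλ = -91.1° (west) — does not cross 180°.
Leg 5: -40.4° → +173.2°, shortest Δλ = -146.4° (west) — crosses 180°.
Total crossings: 2.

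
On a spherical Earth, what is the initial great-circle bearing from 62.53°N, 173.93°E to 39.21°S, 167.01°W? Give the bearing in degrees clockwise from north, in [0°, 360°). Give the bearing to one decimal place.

Δλ = -167.01 − 173.93 = -340.94°; wrapped into (−180°, 180°]: 19.06°.
θ = atan2( sin Δλ · cos φ₂ , cos φ₁ · sin φ₂ − sin φ₁ · cos φ₂ · cos Δλ )
  = atan2(0.25303, -0.94139) = 164.956° → normalised to [0°, 360°): 164.956°.

165.0°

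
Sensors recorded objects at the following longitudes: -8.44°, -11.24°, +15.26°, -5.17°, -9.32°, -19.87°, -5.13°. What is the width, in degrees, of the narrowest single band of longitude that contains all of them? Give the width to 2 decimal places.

Sort the longitudes: -19.87°, -11.24°, -9.32°, -8.44°, -5.17°, -5.13°, +15.26°.
Eastward gaps between consecutive values (wrapping around): 8.63°, 1.92°, 0.88°, 3.27°, 0.04°, 20.39°, 324.87°.
Largest gap = 324.87° ⇒ minimal covering band is its complement: 360° − 324.87° = 35.13°.
Band runs from -19.87° eastward to +15.26°.

35.13°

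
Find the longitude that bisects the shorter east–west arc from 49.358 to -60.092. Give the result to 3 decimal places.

-5.367°

Signed shortest Δλ from +49.358° to -60.092° is -109.450°.
Midpoint longitude = +49.358° + (-109.450°)/2 = +49.358° − 54.725° = -5.367°.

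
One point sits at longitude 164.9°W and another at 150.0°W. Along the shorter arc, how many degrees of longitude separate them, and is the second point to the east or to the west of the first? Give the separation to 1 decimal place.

Raw difference: -150.0 − -164.9 = 14.9°.
Normalise into (−180°, 180°]: 14.9° stays 14.9°.
Positive ⇒ the second point lies to the east; separation 14.9°.

14.9° east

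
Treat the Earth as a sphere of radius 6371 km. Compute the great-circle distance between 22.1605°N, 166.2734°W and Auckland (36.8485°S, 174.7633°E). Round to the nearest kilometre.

6856 km

Δλ = 174.7633 − -166.2734 = 341.0367°; wrapped into (−180°, 180°]: -18.9633°.
Δφ = -36.8485 − 22.1605 = -59.0090°.
a = sin²(Δφ/2) + cos φ₁ · cos φ₂ · sin²(Δλ/2) = 0.262660.
c = 2·atan2(√a, √(1−a)) = 1.07619 rad → d = 6371·c ≈ 6856.44 km.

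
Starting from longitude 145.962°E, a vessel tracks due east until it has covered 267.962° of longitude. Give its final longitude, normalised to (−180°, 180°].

Start at +145.962°; shift +267.962° → +413.924°.
+413.924° lies outside (−180°, 180°]; subtract 360° → +53.924°.

53.924°E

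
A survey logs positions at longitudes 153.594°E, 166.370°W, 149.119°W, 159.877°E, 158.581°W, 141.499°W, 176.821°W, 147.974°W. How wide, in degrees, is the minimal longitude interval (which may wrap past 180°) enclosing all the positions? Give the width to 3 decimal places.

Sort the longitudes: -176.821°, -166.370°, -158.581°, -149.119°, -147.974°, -141.499°, +153.594°, +159.877°.
Eastward gaps between consecutive values (wrapping around): 10.451°, 7.789°, 9.462°, 1.145°, 6.475°, 295.093°, 6.283°, 23.302°.
Largest gap = 295.093° ⇒ minimal covering band is its complement: 360° − 295.093° = 64.907°.
Band runs from +153.594° eastward to -141.499°, crossing the antimeridian.

64.907°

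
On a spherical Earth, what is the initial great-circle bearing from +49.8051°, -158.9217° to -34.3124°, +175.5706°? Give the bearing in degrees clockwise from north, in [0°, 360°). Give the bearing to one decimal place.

Δλ = 175.5706 − -158.9217 = 334.4923°; wrapped into (−180°, 180°]: -25.5077°.
θ = atan2( sin Δλ · cos φ₂ , cos φ₁ · sin φ₂ − sin φ₁ · cos φ₂ · cos Δλ )
  = atan2(-0.35569, -0.93324) = -159.136° → normalised to [0°, 360°): 200.864°.

200.9°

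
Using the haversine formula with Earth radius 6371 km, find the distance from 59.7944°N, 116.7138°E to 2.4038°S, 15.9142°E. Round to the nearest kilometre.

Δλ = 15.9142 − 116.7138 = -100.7996°.
Δφ = -2.4038 − 59.7944 = -62.1982°.
a = sin²(Δφ/2) + cos φ₁ · cos φ₂ · sin²(Δλ/2) = 0.565217.
c = 2·atan2(√a, √(1−a)) = 1.70160 rad → d = 6371·c ≈ 10840.91 km.

10841 km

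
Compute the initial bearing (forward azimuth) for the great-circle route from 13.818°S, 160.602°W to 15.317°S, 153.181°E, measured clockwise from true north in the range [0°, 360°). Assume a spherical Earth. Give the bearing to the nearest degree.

262°

Δλ = 153.181 − -160.602 = 313.783°; wrapped into (−180°, 180°]: -46.217°.
θ = atan2( sin Δλ · cos φ₂ , cos φ₁ · sin φ₂ − sin φ₁ · cos φ₂ · cos Δλ )
  = atan2(-0.69632, -0.09713) = -97.941° → normalised to [0°, 360°): 262.059°.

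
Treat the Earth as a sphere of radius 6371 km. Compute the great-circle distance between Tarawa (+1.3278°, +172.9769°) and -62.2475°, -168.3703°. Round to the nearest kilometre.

7242 km

Δλ = -168.3703 − 172.9769 = -341.3472°; wrapped into (−180°, 180°]: 18.6528°.
Δφ = -62.2475 − 1.3278 = -63.5753°.
a = sin²(Δφ/2) + cos φ₁ · cos φ₂ · sin²(Δλ/2) = 0.289716.
c = 2·atan2(√a, √(1−a)) = 1.13672 rad → d = 6371·c ≈ 7242.07 km.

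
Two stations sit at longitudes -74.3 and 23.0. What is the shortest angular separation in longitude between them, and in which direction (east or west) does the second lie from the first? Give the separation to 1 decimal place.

Raw difference: 23.0 − -74.3 = 97.3°.
Normalise into (−180°, 180°]: 97.3° stays 97.3°.
Positive ⇒ the second point lies to the east; separation 97.3°.

97.3° east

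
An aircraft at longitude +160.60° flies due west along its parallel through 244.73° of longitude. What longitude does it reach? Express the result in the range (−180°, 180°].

-84.13°

Start at +160.60°; shift −244.73° → -84.13°.
-84.13° already lies in (−180°, 180°].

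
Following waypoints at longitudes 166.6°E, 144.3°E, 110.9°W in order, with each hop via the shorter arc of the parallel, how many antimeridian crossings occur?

Leg 1: +166.6° → +144.3°, shortest Δλ = -22.3° (west) — does not cross 180°.
Leg 2: +144.3° → -110.9°, shortest Δλ = 104.8° (east) — crosses 180°.
Total crossings: 1.

1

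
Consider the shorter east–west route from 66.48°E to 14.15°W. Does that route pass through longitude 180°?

Signed shortest Δλ = ((-14.15 − 66.48 + 180) mod 360) − 180 = -80.63°.
Going west by 80.63° from +66.48° reaches -14.15° without touching 180°.

No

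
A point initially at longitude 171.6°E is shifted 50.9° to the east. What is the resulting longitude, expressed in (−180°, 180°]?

137.5°W

Start at +171.6°; shift +50.9° → +222.5°.
+222.5° lies outside (−180°, 180°]; subtract 360° → -137.5°.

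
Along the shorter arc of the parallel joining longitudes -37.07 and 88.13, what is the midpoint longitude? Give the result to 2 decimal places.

+25.53°

Signed shortest Δλ from -37.07° to +88.13° is +125.20°.
Midpoint longitude = -37.07° + (+125.20°)/2 = -37.07° + 62.60° = +25.53°.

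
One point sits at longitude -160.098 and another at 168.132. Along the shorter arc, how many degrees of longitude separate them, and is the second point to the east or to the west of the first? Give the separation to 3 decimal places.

31.770° west

Raw difference: 168.132 − -160.098 = 328.23°.
Normalise into (−180°, 180°]: 328.23° − 360° = -31.77°.
Negative ⇒ the second point lies to the west; separation 31.770°.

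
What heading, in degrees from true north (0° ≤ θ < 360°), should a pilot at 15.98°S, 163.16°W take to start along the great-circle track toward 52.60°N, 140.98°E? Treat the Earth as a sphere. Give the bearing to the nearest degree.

330°

Δλ = 140.98 − -163.16 = 304.14°; wrapped into (−180°, 180°]: -55.86°.
θ = atan2( sin Δλ · cos φ₂ , cos φ₁ · sin φ₂ − sin φ₁ · cos φ₂ · cos Δλ )
  = atan2(-0.50271, 0.85756) = -30.379° → normalised to [0°, 360°): 329.621°.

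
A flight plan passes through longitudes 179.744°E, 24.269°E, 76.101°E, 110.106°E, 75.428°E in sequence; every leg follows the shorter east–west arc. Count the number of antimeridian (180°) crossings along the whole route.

Leg 1: +179.744° → +24.269°, shortest Δλ = -155.475° (west) — does not cross 180°.
Leg 2: +24.269° → +76.101°, shortest Δλ = 51.832° (east) — does not cross 180°.
Leg 3: +76.101° → +110.106°, shortest Δλ = 34.005° (east) — does not cross 180°.
Leg 4: +110.106° → +75.428°, shortest Δλ = -34.678° (west) — does not cross 180°.
Total crossings: 0.

0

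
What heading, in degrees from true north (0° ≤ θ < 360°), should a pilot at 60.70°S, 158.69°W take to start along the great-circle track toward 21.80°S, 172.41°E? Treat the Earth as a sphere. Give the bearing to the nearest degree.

Δλ = 172.41 − -158.69 = 331.10°; wrapped into (−180°, 180°]: -28.90°.
θ = atan2( sin Δλ · cos φ₂ , cos φ₁ · sin φ₂ − sin φ₁ · cos φ₂ · cos Δλ )
  = atan2(-0.44872, 0.52713) = -40.406° → normalised to [0°, 360°): 319.594°.

320°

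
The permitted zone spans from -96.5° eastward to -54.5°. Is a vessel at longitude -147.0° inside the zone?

No

Band width going east from -96.5° to -54.5°: ((-54.5 − -96.5) mod 360) = 42.0°.
Offset of -147.0° east of the west edge: ((-147.0 − -96.5) mod 360) = 309.5°.
309.5° > 42.0° ⇒ outside.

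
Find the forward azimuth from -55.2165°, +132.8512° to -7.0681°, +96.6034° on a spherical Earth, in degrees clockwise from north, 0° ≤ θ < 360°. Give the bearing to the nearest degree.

315°

Δλ = 96.6034 − 132.8512 = -36.2478°.
θ = atan2( sin Δλ · cos φ₂ , cos φ₁ · sin φ₂ − sin φ₁ · cos φ₂ · cos Δλ )
  = atan2(-0.58679, 0.58713) = -44.983° → normalised to [0°, 360°): 315.017°.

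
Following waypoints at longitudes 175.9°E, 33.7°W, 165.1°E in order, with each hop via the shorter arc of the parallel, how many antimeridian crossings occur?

2

Leg 1: +175.9° → -33.7°, shortest Δλ = 150.4° (east) — crosses 180°.
Leg 2: -33.7° → +165.1°, shortest Δλ = -161.2° (west) — crosses 180°.
Total crossings: 2.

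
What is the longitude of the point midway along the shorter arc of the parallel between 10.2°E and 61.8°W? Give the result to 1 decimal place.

Signed shortest Δλ from +10.2° to -61.8° is -72.0°.
Midpoint longitude = +10.2° + (-72.0°)/2 = +10.2° − 36.0° = -25.8°.

25.8°W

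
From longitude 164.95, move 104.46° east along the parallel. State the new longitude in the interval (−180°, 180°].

-90.59°

Start at +164.95°; shift +104.46° → +269.41°.
+269.41° lies outside (−180°, 180°]; subtract 360° → -90.59°.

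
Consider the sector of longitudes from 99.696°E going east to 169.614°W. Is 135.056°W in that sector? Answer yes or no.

Band width going east from +99.696° to -169.614°: ((-169.614 − 99.696) mod 360) = 90.690°.
Offset of -135.056° east of the west edge: ((-135.056 − 99.696) mod 360) = 125.248°.
125.248° > 90.690° ⇒ outside.

No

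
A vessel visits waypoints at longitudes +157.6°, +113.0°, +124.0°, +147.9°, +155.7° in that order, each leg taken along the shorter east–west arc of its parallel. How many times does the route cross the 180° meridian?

0

Leg 1: +157.6° → +113.0°, shortest Δλ = -44.6° (west) — does not cross 180°.
Leg 2: +113.0° → +124.0°, shortest Δλ = 11.0° (east) — does not cross 180°.
Leg 3: +124.0° → +147.9°, shortest Δλ = 23.9° (east) — does not cross 180°.
Leg 4: +147.9° → +155.7°, shortest Δλ = 7.8° (east) — does not cross 180°.
Total crossings: 0.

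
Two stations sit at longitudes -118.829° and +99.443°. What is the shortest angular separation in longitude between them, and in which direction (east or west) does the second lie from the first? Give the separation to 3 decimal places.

Raw difference: 99.443 − -118.829 = 218.272°.
Normalise into (−180°, 180°]: 218.272° − 360° = -141.728°.
Negative ⇒ the second point lies to the west; separation 141.728°.

141.728° west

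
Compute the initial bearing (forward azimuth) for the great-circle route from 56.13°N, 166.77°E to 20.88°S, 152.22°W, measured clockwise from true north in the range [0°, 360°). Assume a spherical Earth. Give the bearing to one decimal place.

142.0°

Δλ = -152.22 − 166.77 = -318.99°; wrapped into (−180°, 180°]: 41.01°.
θ = atan2( sin Δλ · cos φ₂ , cos φ₁ · sin φ₂ − sin φ₁ · cos φ₂ · cos Δλ )
  = atan2(0.61310, -0.78403) = 141.975° → normalised to [0°, 360°): 141.975°.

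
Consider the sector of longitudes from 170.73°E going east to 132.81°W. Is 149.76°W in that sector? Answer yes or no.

Yes

Band width going east from +170.73° to -132.81°: ((-132.81 − 170.73) mod 360) = 56.46°.
Offset of -149.76° east of the west edge: ((-149.76 − 170.73) mod 360) = 39.51°.
39.51° ≤ 56.46° ⇒ inside.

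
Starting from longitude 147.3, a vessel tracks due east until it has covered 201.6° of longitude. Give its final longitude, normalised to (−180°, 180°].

Start at +147.3°; shift +201.6° → +348.9°.
+348.9° lies outside (−180°, 180°]; subtract 360° → -11.1°.

-11.1°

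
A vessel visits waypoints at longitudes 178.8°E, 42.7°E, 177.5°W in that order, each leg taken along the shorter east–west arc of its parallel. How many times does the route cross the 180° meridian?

Leg 1: +178.8° → +42.7°, shortest Δλ = -136.1° (west) — does not cross 180°.
Leg 2: +42.7° → -177.5°, shortest Δλ = 139.8° (east) — crosses 180°.
Total crossings: 1.

1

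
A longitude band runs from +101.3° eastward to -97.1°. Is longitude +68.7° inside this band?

Band width going east from +101.3° to -97.1°: ((-97.1 − 101.3) mod 360) = 161.6°.
Offset of +68.7° east of the west edge: ((68.7 − 101.3) mod 360) = 327.4°.
327.4° > 161.6° ⇒ outside.

No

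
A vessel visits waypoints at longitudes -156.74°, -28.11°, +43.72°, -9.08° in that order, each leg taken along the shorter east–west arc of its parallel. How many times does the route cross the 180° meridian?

Leg 1: -156.74° → -28.11°, shortest Δλ = 128.63° (east) — does not cross 180°.
Leg 2: -28.11° → +43.72°, shortest Δλ = 71.83° (east) — does not cross 180°.
Leg 3: +43.72° → -9.08°, shortest Δλ = -52.8° (west) — does not cross 180°.
Total crossings: 0.

0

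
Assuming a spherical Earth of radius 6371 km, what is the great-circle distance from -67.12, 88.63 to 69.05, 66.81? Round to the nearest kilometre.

Δλ = 66.81 − 88.63 = -21.82°.
Δφ = 69.05 − -67.12 = 136.17°.
a = sin²(Δφ/2) + cos φ₁ · cos φ₂ · sin²(Δλ/2) = 0.865679.
c = 2·atan2(√a, √(1−a)) = 2.39111 rad → d = 6371·c ≈ 15233.74 km.

15234 km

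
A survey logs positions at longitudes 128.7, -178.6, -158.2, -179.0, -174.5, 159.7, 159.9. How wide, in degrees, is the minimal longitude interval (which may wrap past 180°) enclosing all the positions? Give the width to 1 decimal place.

73.1°

Sort the longitudes: -179.0°, -178.6°, -174.5°, -158.2°, +128.7°, +159.7°, +159.9°.
Eastward gaps between consecutive values (wrapping around): 0.4°, 4.1°, 16.3°, 286.9°, 31.0°, 0.2°, 21.1°.
Largest gap = 286.9° ⇒ minimal covering band is its complement: 360° − 286.9° = 73.1°.
Band runs from +128.7° eastward to -158.2°, crossing the antimeridian.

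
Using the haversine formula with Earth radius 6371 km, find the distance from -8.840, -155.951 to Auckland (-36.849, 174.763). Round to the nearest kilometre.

Δλ = 174.763 − -155.951 = 330.714°; wrapped into (−180°, 180°]: -29.286°.
Δφ = -36.849 − -8.840 = -28.009°.
a = sin²(Δφ/2) + cos φ₁ · cos φ₂ · sin²(Δλ/2) = 0.109094.
c = 2·atan2(√a, √(1−a)) = 0.67323 rad → d = 6371·c ≈ 4289.15 km.

4289 km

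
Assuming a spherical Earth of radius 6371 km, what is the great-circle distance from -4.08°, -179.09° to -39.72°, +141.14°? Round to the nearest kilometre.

Δλ = 141.14 − -179.09 = 320.23°; wrapped into (−180°, 180°]: -39.77°.
Δφ = -39.72 − -4.08 = -35.64°.
a = sin²(Δφ/2) + cos φ₁ · cos φ₂ · sin²(Δλ/2) = 0.182414.
c = 2·atan2(√a, √(1−a)) = 0.88257 rad → d = 6371·c ≈ 5622.82 km.

5623 km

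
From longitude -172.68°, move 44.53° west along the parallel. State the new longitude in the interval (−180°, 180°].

Start at -172.68°; shift −44.53° → -217.21°.
-217.21° lies outside (−180°, 180°]; add 360° → +142.79°.

+142.79°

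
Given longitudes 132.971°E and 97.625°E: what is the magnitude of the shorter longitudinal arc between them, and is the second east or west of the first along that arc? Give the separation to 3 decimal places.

35.346° west

Raw difference: 97.625 − 132.971 = -35.346°.
Normalise into (−180°, 180°]: -35.346° stays -35.346°.
Negative ⇒ the second point lies to the west; separation 35.346°.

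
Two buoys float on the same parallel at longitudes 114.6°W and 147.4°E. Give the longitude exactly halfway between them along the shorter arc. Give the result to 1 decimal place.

163.6°W

Signed shortest Δλ from -114.6° to +147.4° is -98.0°.
Midpoint longitude = -114.6° + (-98.0°)/2 = -114.6° − 49.0° = -163.6°.
(The naïve average (-114.6 + +147.4)/2 = 16.4° is on the wrong side of the globe.)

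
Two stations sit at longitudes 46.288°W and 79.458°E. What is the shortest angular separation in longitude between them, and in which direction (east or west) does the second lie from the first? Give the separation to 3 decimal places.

125.746° east

Raw difference: 79.458 − -46.288 = 125.746°.
Normalise into (−180°, 180°]: 125.746° stays 125.746°.
Positive ⇒ the second point lies to the east; separation 125.746°.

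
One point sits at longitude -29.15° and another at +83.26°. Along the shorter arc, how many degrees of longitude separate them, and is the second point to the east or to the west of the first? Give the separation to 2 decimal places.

112.41° east

Raw difference: 83.26 − -29.15 = 112.41°.
Normalise into (−180°, 180°]: 112.41° stays 112.41°.
Positive ⇒ the second point lies to the east; separation 112.41°.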